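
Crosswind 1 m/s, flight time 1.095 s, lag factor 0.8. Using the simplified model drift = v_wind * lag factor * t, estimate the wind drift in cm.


drift = v_wind * lag * t = 1 * 0.8 * 1.095 = 0.876 m ≈ 87.6 cm

87.6 cm


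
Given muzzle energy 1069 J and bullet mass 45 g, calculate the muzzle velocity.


v = sqrt(2*E/m) = sqrt(2*1069/0.045) = 218 m/s

218 m/s


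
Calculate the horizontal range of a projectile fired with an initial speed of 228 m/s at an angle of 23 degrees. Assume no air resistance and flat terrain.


R = v0^2 * sin(2*theta) / g = 228^2 * sin(2*23°) / 9.81 = 3812 m

3812 m


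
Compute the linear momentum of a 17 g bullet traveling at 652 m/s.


p = m*v = 0.017*652 = 11.08 kg·m/s

11.08 kg·m/s


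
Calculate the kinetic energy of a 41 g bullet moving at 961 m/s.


E = 0.5*m*v^2 = 0.5*0.041*961^2 = 18932 J

18932 J


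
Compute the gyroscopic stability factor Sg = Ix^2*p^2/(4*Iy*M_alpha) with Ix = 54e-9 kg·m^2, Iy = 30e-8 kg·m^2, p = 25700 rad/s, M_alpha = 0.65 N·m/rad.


Sg = Ix^2 * p^2 / (4 * Iy * M_alpha) = (54e-9)^2 * 25700^2 / (4 * 30e-8 * 0.65) = 2.469

2.469


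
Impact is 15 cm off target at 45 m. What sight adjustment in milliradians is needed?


1 mrad subtends 1 cm per 10 m of range, so adj = error_cm / (dist_m / 10) = 15 / (45/10) = 3.333 mrad

3.333 mrad


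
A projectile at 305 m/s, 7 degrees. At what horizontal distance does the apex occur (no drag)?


R = v0^2*sin(2*theta)/g = 305^2*sin(2*7°)/9.81 = 2294.07 m
apex_dist = R/2 = 2294.07/2 = 1147 m

1147 m


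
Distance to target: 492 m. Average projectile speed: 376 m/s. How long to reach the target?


t = d/v = 492/376 = 1.309 s

1.309 s


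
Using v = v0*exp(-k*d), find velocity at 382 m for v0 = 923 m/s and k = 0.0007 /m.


v = v0*exp(-k*d) = 923*exp(-0.0007*382) = 706.4 m/s

706.4 m/s


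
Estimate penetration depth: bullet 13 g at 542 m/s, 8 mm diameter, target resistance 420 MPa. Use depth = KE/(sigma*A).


A = pi*(d/2)^2 = pi*(8/2)^2 = 50.2655 mm^2
E = 0.5*m*v^2 = 0.5*0.013*542^2 = 1909.47 J
depth = E/(sigma*A) = 1909.47 J / (420 MPa * 50.2655 mm^2) = 1909.47/(420 * 50.2655) m = 0.0904467 m ≈ 90.45 mm

90.45 mm


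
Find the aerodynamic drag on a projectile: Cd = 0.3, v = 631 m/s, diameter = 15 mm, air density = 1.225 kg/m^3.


A = pi*(d/2)^2 = pi*(15/2000)^2 = 1.76715e-04 m^2
Fd = 0.5*Cd*rho*A*v^2 = 0.5*0.3*1.225*1.76715e-04*631^2 = 12.93 N

12.93 N


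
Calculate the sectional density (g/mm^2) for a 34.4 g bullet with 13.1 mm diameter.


SD = m/d^2 = 34.4/13.1^2 = 0.2005 g/mm^2

0.2005 g/mm^2


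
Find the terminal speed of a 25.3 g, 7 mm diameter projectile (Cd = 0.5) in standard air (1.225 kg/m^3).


A = pi*(d/2)^2 = pi*(7/2000)^2 = 3.84845e-05 m^2
vt = sqrt(2mg/(Cd*rho*A)) = sqrt(2*0.0253*9.81/(0.5 * 1.225 * 3.84845e-05)) = 145.1 m/s

145.1 m/s


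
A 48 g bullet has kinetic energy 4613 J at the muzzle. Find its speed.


v = sqrt(2*E/m) = sqrt(2*4613/0.048) = 438.4 m/s

438.4 m/s


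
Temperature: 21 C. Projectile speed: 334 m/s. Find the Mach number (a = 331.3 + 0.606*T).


a = 331.3 + 0.606*(21) = 344.026 m/s
M = v/a = 334/344.026 = 0.9709

0.9709


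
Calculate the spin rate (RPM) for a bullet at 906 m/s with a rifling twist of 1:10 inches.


twist_m = 10*0.0254 = 0.254 m
spin = v/twist = 906/0.254 = 3566.929 rev/s
RPM = spin*60 = 3566.929*60 ≈ 214016 RPM

214016 RPM


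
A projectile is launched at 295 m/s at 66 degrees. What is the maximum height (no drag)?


H = (v0*sin(theta))^2 / (2g) = (295*sin(66°))^2 / (2*9.81) = 3702 m

3702 m


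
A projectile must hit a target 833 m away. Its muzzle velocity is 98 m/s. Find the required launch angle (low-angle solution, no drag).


sin(2*theta) = R*g/v0^2 = 833*9.81/98^2 = 0.850867, theta = arcsin(0.850867)/2 = 29.15°

29.15 degrees


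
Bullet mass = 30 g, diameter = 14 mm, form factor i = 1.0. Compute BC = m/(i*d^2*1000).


BC = m/(i*d^2*1000) = 30/(1.0 * 14^2 * 1000) = 0.0001531

0.0001531


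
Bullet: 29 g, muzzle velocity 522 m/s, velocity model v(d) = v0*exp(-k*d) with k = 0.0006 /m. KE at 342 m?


v = v0*exp(-k*d) = 522*exp(-0.0006*342) = 425.161 m/s
E = 0.5*m*v^2 = 0.5*0.029*425.161^2 = 2621 J

2621 J


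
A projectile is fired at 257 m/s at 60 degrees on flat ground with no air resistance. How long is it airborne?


T = 2*v0*sin(theta)/g = 2*257*sin(60°)/9.81 = 45.38 s

45.38 s


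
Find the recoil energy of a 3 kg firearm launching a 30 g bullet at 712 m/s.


v_r = m_p*v_p/m_gun = 0.03*712/3 = 7.12 m/s, E_r = 0.5*m_gun*v_r^2 = 0.5*3*7.12^2 = 76.04 J

76.04 J


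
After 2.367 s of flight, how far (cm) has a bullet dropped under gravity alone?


drop = 0.5*g*t^2 = 0.5*9.81*2.367^2 = 27.4812 m ≈ 2748 cm

2748 cm


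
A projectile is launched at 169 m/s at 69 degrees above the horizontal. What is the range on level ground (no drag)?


R = v0^2 * sin(2*theta) / g = 169^2 * sin(2*69°) / 9.81 = 1948 m

1948 m


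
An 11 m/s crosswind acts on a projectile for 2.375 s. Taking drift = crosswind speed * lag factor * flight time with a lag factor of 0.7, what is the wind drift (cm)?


drift = v_wind * lag * t = 11 * 0.7 * 2.375 = 18.2875 m ≈ 1829 cm

1829 cm


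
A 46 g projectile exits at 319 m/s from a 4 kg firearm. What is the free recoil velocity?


v_recoil = m_p * v_p / m_gun = 0.046 * 319 / 4 = 3.668 m/s

3.668 m/s


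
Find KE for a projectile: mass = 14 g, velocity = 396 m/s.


E = 0.5*m*v^2 = 0.5*0.014*396^2 = 1098 J

1098 J


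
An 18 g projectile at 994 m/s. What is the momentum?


p = m*v = 0.018*994 = 17.89 kg·m/s

17.89 kg·m/s


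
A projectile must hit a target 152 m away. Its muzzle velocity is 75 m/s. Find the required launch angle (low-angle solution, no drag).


sin(2*theta) = R*g/v0^2 = 152*9.81/75^2 = 0.265088, theta = arcsin(0.265088)/2 = 7.686°

7.686 degrees


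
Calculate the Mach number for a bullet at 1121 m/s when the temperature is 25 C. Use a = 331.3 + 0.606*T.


a = 331.3 + 0.606*(25) = 346.45 m/s
M = v/a = 1121/346.45 = 3.236

3.236


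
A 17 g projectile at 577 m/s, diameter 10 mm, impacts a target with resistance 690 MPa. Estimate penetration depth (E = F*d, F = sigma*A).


A = pi*(d/2)^2 = pi*(10/2)^2 = 78.5398 mm^2
E = 0.5*m*v^2 = 0.5*0.017*577^2 = 2829.9 J
depth = E/(sigma*A) = 2829.9 J / (690 MPa * 78.5398 mm^2) = 2829.9/(690 * 78.5398) m = 0.0522194 m ≈ 52.22 mm

52.22 mm


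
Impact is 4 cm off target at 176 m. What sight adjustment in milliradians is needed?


1 mrad subtends 1 cm per 10 m of range, so adj = error_cm / (dist_m / 10) = 4 / (176/10) = 0.2273 mrad

0.2273 mrad


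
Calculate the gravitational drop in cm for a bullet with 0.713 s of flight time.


drop = 0.5*g*t^2 = 0.5*9.81*0.713^2 = 2.49355 m ≈ 249.4 cm

249.4 cm


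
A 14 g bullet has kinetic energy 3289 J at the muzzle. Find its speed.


v = sqrt(2*E/m) = sqrt(2*3289/0.014) = 685.5 m/s

685.5 m/s


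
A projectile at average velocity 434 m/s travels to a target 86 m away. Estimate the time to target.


t = d/v = 86/434 = 0.1982 s

0.1982 s


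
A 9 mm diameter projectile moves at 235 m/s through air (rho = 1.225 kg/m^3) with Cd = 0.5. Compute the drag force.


A = pi*(d/2)^2 = pi*(9/2000)^2 = 6.36173e-05 m^2
Fd = 0.5*Cd*rho*A*v^2 = 0.5*0.5*1.225*6.36173e-05*235^2 = 1.076 N

1.076 N


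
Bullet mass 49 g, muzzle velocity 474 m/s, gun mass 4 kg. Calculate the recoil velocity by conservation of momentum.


v_recoil = m_p * v_p / m_gun = 0.049 * 474 / 4 = 5.807 m/s

5.807 m/s


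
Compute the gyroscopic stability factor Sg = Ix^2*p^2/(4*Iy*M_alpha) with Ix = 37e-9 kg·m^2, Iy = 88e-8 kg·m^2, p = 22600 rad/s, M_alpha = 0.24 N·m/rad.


Sg = Ix^2 * p^2 / (4 * Iy * M_alpha) = (37e-9)^2 * 22600^2 / (4 * 88e-8 * 0.24) = 0.8277

0.8277


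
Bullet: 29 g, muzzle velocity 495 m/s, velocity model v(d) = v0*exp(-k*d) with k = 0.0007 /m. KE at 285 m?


v = v0*exp(-k*d) = 495*exp(-0.0007*285) = 405.474 m/s
E = 0.5*m*v^2 = 0.5*0.029*405.474^2 = 2384 J

2384 J


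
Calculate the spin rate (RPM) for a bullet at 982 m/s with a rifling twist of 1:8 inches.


twist_m = 8*0.0254 = 0.2032 m
spin = v/twist = 982/0.2032 = 4832.677 rev/s
RPM = spin*60 = 4832.677*60 ≈ 289961 RPM

289961 RPM


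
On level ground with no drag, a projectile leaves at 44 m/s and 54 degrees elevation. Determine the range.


R = v0^2 * sin(2*theta) / g = 44^2 * sin(2*54°) / 9.81 = 187.7 m

187.7 m


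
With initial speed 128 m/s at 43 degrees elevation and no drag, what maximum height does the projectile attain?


H = (v0*sin(theta))^2 / (2g) = (128*sin(43°))^2 / (2*9.81) = 388.4 m

388.4 m


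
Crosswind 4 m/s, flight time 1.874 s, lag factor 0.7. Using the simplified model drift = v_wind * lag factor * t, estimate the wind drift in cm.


drift = v_wind * lag * t = 4 * 0.7 * 1.874 = 5.2472 m ≈ 524.7 cm

524.7 cm


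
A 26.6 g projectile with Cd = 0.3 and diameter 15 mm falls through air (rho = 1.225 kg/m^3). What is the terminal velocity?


A = pi*(d/2)^2 = pi*(15/2000)^2 = 1.76715e-04 m^2
vt = sqrt(2mg/(Cd*rho*A)) = sqrt(2*0.0266*9.81/(0.3 * 1.225 * 1.76715e-04)) = 89.64 m/s

89.64 m/s


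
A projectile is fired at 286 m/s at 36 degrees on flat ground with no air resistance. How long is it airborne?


T = 2*v0*sin(theta)/g = 2*286*sin(36°)/9.81 = 34.27 s

34.27 s


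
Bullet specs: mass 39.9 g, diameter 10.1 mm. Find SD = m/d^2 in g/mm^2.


SD = m/d^2 = 39.9/10.1^2 = 0.3911 g/mm^2

0.3911 g/mm^2


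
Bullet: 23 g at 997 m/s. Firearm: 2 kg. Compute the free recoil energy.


v_r = m_p*v_p/m_gun = 0.023*997/2 = 11.4655 m/s, E_r = 0.5*m_gun*v_r^2 = 0.5*2*11.4655^2 = 131.5 J

131.5 J


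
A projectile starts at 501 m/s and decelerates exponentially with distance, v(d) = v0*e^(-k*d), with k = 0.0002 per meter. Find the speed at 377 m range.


v = v0*exp(-k*d) = 501*exp(-0.0002*377) = 464.6 m/s

464.6 m/s


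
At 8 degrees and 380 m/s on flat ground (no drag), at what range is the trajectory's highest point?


R = v0^2*sin(2*theta)/g = 380^2*sin(2*8°)/9.81 = 4057.29 m
apex_dist = R/2 = 4057.29/2 = 2029 m

2029 m


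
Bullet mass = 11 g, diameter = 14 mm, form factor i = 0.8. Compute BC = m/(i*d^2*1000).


BC = m/(i*d^2*1000) = 11/(0.8 * 14^2 * 1000) = 7.015e-05

7.015e-05


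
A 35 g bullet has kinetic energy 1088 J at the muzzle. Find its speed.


v = sqrt(2*E/m) = sqrt(2*1088/0.035) = 249.3 m/s

249.3 m/s


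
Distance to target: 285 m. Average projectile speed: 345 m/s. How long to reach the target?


t = d/v = 285/345 = 0.8261 s

0.8261 s


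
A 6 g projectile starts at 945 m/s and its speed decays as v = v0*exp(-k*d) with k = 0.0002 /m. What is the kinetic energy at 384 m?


v = v0*exp(-k*d) = 945*exp(-0.0002*384) = 875.141 m/s
E = 0.5*m*v^2 = 0.5*0.006*875.141^2 = 2298 J

2298 J


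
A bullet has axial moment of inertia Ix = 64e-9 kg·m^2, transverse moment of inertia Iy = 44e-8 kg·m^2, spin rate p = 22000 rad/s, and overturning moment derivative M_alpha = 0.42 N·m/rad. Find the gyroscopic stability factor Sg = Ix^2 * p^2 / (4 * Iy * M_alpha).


Sg = Ix^2 * p^2 / (4 * Iy * M_alpha) = (64e-9)^2 * 22000^2 / (4 * 44e-8 * 0.42) = 2.682

2.682


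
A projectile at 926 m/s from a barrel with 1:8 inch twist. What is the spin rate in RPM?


twist_m = 8*0.0254 = 0.2032 m
spin = v/twist = 926/0.2032 = 4557.087 rev/s
RPM = spin*60 = 4557.087*60 ≈ 273425 RPM

273425 RPM


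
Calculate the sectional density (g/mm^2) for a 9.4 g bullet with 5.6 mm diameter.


SD = m/d^2 = 9.4/5.6^2 = 0.2997 g/mm^2

0.2997 g/mm^2


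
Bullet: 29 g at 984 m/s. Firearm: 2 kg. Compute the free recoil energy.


v_r = m_p*v_p/m_gun = 0.029*984/2 = 14.268 m/s, E_r = 0.5*m_gun*v_r^2 = 0.5*2*14.268^2 = 203.6 J

203.6 J


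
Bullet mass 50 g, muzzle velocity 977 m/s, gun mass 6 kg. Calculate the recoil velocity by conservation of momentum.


v_recoil = m_p * v_p / m_gun = 0.05 * 977 / 6 = 8.142 m/s

8.142 m/s


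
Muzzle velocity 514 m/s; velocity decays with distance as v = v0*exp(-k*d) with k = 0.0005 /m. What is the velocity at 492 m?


v = v0*exp(-k*d) = 514*exp(-0.0005*492) = 401.9 m/s

401.9 m/s


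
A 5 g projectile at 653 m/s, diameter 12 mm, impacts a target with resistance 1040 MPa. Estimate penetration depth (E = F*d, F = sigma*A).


A = pi*(d/2)^2 = pi*(12/2)^2 = 113.097 mm^2
E = 0.5*m*v^2 = 0.5*0.005*653^2 = 1066.02 J
depth = E/(sigma*A) = 1066.02 J / (1040 MPa * 113.097 mm^2) = 1066.02/(1040 * 113.097) m = 0.00906318 m ≈ 9.063 mm

9.063 mm


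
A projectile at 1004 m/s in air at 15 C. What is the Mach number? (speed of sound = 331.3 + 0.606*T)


a = 331.3 + 0.606*(15) = 340.39 m/s
M = v/a = 1004/340.39 = 2.95

2.95


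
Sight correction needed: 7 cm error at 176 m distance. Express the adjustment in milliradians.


1 mrad subtends 1 cm per 10 m of range, so adj = error_cm / (dist_m / 10) = 7 / (176/10) = 0.3977 mrad

0.3977 mrad


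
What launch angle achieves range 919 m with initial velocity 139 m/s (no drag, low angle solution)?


sin(2*theta) = R*g/v0^2 = 919*9.81/139^2 = 0.466611, theta = arcsin(0.466611)/2 = 13.91°

13.91 degrees


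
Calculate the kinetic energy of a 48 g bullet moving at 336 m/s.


E = 0.5*m*v^2 = 0.5*0.048*336^2 = 2710 J

2710 J


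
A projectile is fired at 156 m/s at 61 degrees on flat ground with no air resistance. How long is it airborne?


T = 2*v0*sin(theta)/g = 2*156*sin(61°)/9.81 = 27.82 s

27.82 s


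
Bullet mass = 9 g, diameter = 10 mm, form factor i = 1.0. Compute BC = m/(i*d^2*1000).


BC = m/(i*d^2*1000) = 9/(1.0 * 10^2 * 1000) = 9e-05

9e-05


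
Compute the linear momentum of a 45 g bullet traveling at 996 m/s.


p = m*v = 0.045*996 = 44.82 kg·m/s

44.82 kg·m/s


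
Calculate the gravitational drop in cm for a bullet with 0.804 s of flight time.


drop = 0.5*g*t^2 = 0.5*9.81*0.804^2 = 3.17067 m ≈ 317.1 cm

317.1 cm


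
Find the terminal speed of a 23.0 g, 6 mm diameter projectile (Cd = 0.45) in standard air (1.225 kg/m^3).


A = pi*(d/2)^2 = pi*(6/2000)^2 = 2.82743e-05 m^2
vt = sqrt(2mg/(Cd*rho*A)) = sqrt(2*0.023*9.81/(0.45 * 1.225 * 2.82743e-05)) = 170.2 m/s

170.2 m/s


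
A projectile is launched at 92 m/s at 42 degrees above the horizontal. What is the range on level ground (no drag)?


R = v0^2 * sin(2*theta) / g = 92^2 * sin(2*42°) / 9.81 = 858.1 m

858.1 m


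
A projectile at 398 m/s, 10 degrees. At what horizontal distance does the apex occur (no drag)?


R = v0^2*sin(2*theta)/g = 398^2*sin(2*10°)/9.81 = 5522.67 m
apex_dist = R/2 = 5522.67/2 = 2761 m

2761 m


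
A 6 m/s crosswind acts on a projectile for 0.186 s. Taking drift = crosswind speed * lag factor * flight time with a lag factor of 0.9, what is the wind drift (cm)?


drift = v_wind * lag * t = 6 * 0.9 * 0.186 = 1.0044 m ≈ 100.4 cm

100.4 cm


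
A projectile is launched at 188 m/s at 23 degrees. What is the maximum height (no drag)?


H = (v0*sin(theta))^2 / (2g) = (188*sin(23°))^2 / (2*9.81) = 275 m

275 m


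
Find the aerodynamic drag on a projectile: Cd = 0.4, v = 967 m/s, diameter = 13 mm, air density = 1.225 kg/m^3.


A = pi*(d/2)^2 = pi*(13/2000)^2 = 1.32732e-04 m^2
Fd = 0.5*Cd*rho*A*v^2 = 0.5*0.4*1.225*1.32732e-04*967^2 = 30.41 N

30.41 N


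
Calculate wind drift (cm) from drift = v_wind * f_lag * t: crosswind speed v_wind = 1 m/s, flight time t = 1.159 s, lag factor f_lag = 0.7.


drift = v_wind * lag * t = 1 * 0.7 * 1.159 = 0.8113 m ≈ 81.13 cm

81.13 cm


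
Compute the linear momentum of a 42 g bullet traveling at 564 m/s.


p = m*v = 0.042*564 = 23.69 kg·m/s

23.69 kg·m/s


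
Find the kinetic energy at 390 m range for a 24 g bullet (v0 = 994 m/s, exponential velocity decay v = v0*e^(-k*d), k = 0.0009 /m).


v = v0*exp(-k*d) = 994*exp(-0.0009*390) = 699.76 m/s
E = 0.5*m*v^2 = 0.5*0.024*699.76^2 = 5876 J

5876 J


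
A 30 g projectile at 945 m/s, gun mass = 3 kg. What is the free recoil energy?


v_r = m_p*v_p/m_gun = 0.03*945/3 = 9.45 m/s, E_r = 0.5*m_gun*v_r^2 = 0.5*3*9.45^2 = 134 J

134 J


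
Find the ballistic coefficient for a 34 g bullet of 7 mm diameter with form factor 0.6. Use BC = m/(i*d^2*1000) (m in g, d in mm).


BC = m/(i*d^2*1000) = 34/(0.6 * 7^2 * 1000) = 0.001156

0.001156


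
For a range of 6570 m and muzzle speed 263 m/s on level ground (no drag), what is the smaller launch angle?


sin(2*theta) = R*g/v0^2 = 6570*9.81/263^2 = 0.9318, theta = arcsin(0.9318)/2 = 34.36°

34.36 degrees


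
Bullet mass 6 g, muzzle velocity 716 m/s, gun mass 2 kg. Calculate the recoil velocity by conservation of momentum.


v_recoil = m_p * v_p / m_gun = 0.006 * 716 / 2 = 2.148 m/s

2.148 m/s


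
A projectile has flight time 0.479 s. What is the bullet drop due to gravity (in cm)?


drop = 0.5*g*t^2 = 0.5*9.81*0.479^2 = 1.12541 m ≈ 112.5 cm

112.5 cm


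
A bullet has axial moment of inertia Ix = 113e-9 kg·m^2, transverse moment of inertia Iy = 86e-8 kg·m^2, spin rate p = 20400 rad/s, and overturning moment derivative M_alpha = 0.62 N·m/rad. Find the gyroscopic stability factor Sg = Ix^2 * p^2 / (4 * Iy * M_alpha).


Sg = Ix^2 * p^2 / (4 * Iy * M_alpha) = (113e-9)^2 * 20400^2 / (4 * 86e-8 * 0.62) = 2.492

2.492


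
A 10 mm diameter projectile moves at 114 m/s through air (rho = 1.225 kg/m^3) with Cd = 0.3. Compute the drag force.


A = pi*(d/2)^2 = pi*(10/2000)^2 = 7.85398e-05 m^2
Fd = 0.5*Cd*rho*A*v^2 = 0.5*0.3*1.225*7.85398e-05*114^2 = 0.1876 N

0.1876 N


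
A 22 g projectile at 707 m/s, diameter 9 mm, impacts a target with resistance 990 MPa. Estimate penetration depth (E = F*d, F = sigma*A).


A = pi*(d/2)^2 = pi*(9/2)^2 = 63.6173 mm^2
E = 0.5*m*v^2 = 0.5*0.022*707^2 = 5498.34 J
depth = E/(sigma*A) = 5498.34 J / (990 MPa * 63.6173 mm^2) = 5498.34/(990 * 63.6173) m = 0.0873014 m ≈ 87.3 mm

87.3 mm


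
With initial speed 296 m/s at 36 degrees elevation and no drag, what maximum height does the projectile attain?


H = (v0*sin(theta))^2 / (2g) = (296*sin(36°))^2 / (2*9.81) = 1543 m

1543 m


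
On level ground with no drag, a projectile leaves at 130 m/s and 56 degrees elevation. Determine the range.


R = v0^2 * sin(2*theta) / g = 130^2 * sin(2*56°) / 9.81 = 1597 m

1597 m


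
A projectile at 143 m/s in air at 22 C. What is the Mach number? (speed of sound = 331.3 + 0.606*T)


a = 331.3 + 0.606*(22) = 344.632 m/s
M = v/a = 143/344.632 = 0.4149

0.4149


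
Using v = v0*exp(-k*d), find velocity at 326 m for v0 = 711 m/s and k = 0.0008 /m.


v = v0*exp(-k*d) = 711*exp(-0.0008*326) = 547.8 m/s

547.8 m/s


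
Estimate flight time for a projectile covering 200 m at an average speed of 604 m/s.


t = d/v = 200/604 = 0.3311 s

0.3311 s


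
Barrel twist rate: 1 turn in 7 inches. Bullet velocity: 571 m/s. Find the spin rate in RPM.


twist_m = 7*0.0254 = 0.1778 m
spin = v/twist = 571/0.1778 = 3211.474 rev/s
RPM = spin*60 = 3211.474*60 ≈ 192688 RPM

192688 RPM


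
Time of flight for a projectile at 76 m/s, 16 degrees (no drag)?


T = 2*v0*sin(theta)/g = 2*76*sin(16°)/9.81 = 4.271 s

4.271 s


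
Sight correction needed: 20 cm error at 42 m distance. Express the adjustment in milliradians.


1 mrad subtends 1 cm per 10 m of range, so adj = error_cm / (dist_m / 10) = 20 / (42/10) = 4.762 mrad

4.762 mrad


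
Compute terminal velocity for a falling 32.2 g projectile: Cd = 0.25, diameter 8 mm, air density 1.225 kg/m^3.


A = pi*(d/2)^2 = pi*(8/2000)^2 = 5.02655e-05 m^2
vt = sqrt(2mg/(Cd*rho*A)) = sqrt(2*0.0322*9.81/(0.25 * 1.225 * 5.02655e-05)) = 202.6 m/s

202.6 m/s


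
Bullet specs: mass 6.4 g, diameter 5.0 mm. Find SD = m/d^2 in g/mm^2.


SD = m/d^2 = 6.4/5.0^2 = 0.256 g/mm^2

0.256 g/mm^2


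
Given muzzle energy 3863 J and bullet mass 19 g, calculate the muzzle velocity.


v = sqrt(2*E/m) = sqrt(2*3863/0.019) = 637.7 m/s

637.7 m/s


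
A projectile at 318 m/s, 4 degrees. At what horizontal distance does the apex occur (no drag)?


R = v0^2*sin(2*theta)/g = 318^2*sin(2*4°)/9.81 = 1434.63 m
apex_dist = R/2 = 1434.63/2 = 717.3 m

717.3 m


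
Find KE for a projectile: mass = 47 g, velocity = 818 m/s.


E = 0.5*m*v^2 = 0.5*0.047*818^2 = 15724 J

15724 J


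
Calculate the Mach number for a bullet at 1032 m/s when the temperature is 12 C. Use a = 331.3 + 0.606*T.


a = 331.3 + 0.606*(12) = 338.572 m/s
M = v/a = 1032/338.572 = 3.048

3.048


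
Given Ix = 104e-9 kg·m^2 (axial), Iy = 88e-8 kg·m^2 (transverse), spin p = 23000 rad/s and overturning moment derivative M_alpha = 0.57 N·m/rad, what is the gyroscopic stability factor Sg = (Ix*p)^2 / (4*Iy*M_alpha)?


Sg = Ix^2 * p^2 / (4 * Iy * M_alpha) = (104e-9)^2 * 23000^2 / (4 * 88e-8 * 0.57) = 2.852

2.852


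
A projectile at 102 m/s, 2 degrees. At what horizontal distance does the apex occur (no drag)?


R = v0^2*sin(2*theta)/g = 102^2*sin(2*2°)/9.81 = 73.9803 m
apex_dist = R/2 = 73.9803/2 = 36.99 m

36.99 m


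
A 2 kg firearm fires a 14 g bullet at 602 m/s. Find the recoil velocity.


v_recoil = m_p * v_p / m_gun = 0.014 * 602 / 2 = 4.214 m/s

4.214 m/s


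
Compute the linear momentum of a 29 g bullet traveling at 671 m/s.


p = m*v = 0.029*671 = 19.46 kg·m/s

19.46 kg·m/s


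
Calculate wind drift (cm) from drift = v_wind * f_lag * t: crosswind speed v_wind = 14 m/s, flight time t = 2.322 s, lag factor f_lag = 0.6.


drift = v_wind * lag * t = 14 * 0.6 * 2.322 = 19.5048 m ≈ 1950 cm

1950 cm


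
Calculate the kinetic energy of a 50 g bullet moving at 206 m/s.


E = 0.5*m*v^2 = 0.5*0.05*206^2 = 1061 J

1061 J


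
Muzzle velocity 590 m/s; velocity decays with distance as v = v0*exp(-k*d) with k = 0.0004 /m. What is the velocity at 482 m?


v = v0*exp(-k*d) = 590*exp(-0.0004*482) = 486.5 m/s

486.5 m/s


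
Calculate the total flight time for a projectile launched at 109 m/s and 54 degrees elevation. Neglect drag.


T = 2*v0*sin(theta)/g = 2*109*sin(54°)/9.81 = 17.98 s

17.98 s


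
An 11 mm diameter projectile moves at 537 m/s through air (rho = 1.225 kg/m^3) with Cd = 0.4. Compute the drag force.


A = pi*(d/2)^2 = pi*(11/2000)^2 = 9.50332e-05 m^2
Fd = 0.5*Cd*rho*A*v^2 = 0.5*0.4*1.225*9.50332e-05*537^2 = 6.714 N

6.714 N


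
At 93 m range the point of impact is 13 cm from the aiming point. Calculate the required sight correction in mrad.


1 mrad subtends 1 cm per 10 m of range, so adj = error_cm / (dist_m / 10) = 13 / (93/10) = 1.398 mrad

1.398 mrad


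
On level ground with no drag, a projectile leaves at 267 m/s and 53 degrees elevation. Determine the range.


R = v0^2 * sin(2*theta) / g = 267^2 * sin(2*53°) / 9.81 = 6985 m

6985 m


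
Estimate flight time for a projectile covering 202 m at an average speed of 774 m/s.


t = d/v = 202/774 = 0.261 s

0.261 s


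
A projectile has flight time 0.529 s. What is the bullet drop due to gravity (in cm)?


drop = 0.5*g*t^2 = 0.5*9.81*0.529^2 = 1.37262 m ≈ 137.3 cm

137.3 cm


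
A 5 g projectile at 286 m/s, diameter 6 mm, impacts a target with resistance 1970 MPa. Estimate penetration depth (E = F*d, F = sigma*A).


A = pi*(d/2)^2 = pi*(6/2)^2 = 28.2743 mm^2
E = 0.5*m*v^2 = 0.5*0.005*286^2 = 204.49 J
depth = E/(sigma*A) = 204.49 J / (1970 MPa * 28.2743 mm^2) = 204.49/(1970 * 28.2743) m = 0.00367125 m ≈ 3.671 mm

3.671 mm


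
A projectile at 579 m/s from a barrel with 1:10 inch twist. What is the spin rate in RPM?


twist_m = 10*0.0254 = 0.254 m
spin = v/twist = 579/0.254 = 2279.528 rev/s
RPM = spin*60 = 2279.528*60 ≈ 136772 RPM

136772 RPM


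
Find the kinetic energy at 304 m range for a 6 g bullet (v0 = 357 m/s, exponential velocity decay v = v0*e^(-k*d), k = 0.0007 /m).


v = v0*exp(-k*d) = 357*exp(-0.0007*304) = 288.569 m/s
E = 0.5*m*v^2 = 0.5*0.006*288.569^2 = 249.8 J

249.8 J


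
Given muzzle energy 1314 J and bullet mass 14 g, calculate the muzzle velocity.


v = sqrt(2*E/m) = sqrt(2*1314/0.014) = 433.3 m/s

433.3 m/s


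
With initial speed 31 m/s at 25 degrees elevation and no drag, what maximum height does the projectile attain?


H = (v0*sin(theta))^2 / (2g) = (31*sin(25°))^2 / (2*9.81) = 8.748 m

8.748 m


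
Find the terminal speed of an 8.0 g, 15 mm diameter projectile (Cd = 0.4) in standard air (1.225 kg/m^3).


A = pi*(d/2)^2 = pi*(15/2000)^2 = 1.76715e-04 m^2
vt = sqrt(2mg/(Cd*rho*A)) = sqrt(2*0.008*9.81/(0.4 * 1.225 * 1.76715e-04)) = 42.58 m/s

42.58 m/s


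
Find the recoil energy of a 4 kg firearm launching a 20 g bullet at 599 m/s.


v_r = m_p*v_p/m_gun = 0.02*599/4 = 2.995 m/s, E_r = 0.5*m_gun*v_r^2 = 0.5*4*2.995^2 = 17.94 J

17.94 J


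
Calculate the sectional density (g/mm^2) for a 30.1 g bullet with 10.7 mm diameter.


SD = m/d^2 = 30.1/10.7^2 = 0.2629 g/mm^2

0.2629 g/mm^2


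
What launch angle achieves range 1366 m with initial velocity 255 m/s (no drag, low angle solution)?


sin(2*theta) = R*g/v0^2 = 1366*9.81/255^2 = 0.206082, theta = arcsin(0.206082)/2 = 5.946°

5.946 degrees


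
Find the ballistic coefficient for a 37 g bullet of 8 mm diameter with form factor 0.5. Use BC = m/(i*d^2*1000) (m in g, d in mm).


BC = m/(i*d^2*1000) = 37/(0.5 * 8^2 * 1000) = 0.001156

0.001156


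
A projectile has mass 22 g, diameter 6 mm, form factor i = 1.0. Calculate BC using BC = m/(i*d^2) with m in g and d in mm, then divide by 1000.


BC = m/(i*d^2*1000) = 22/(1.0 * 6^2 * 1000) = 0.0006111

0.0006111


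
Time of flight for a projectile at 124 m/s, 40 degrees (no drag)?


T = 2*v0*sin(theta)/g = 2*124*sin(40°)/9.81 = 16.25 s

16.25 s


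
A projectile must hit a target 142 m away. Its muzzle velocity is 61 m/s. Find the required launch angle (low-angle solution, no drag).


sin(2*theta) = R*g/v0^2 = 142*9.81/61^2 = 0.374367, theta = arcsin(0.374367)/2 = 10.99°

10.99 degrees


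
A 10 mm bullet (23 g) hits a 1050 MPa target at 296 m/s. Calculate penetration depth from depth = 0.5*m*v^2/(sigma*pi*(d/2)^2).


A = pi*(d/2)^2 = pi*(10/2)^2 = 78.5398 mm^2
E = 0.5*m*v^2 = 0.5*0.023*296^2 = 1007.58 J
depth = E/(sigma*A) = 1007.58 J / (1050 MPa * 78.5398 mm^2) = 1007.58/(1050 * 78.5398) m = 0.0122181 m ≈ 12.22 mm

12.22 mm


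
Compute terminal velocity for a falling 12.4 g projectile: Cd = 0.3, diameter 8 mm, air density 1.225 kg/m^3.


A = pi*(d/2)^2 = pi*(8/2000)^2 = 5.02655e-05 m^2
vt = sqrt(2mg/(Cd*rho*A)) = sqrt(2*0.0124*9.81/(0.3 * 1.225 * 5.02655e-05)) = 114.8 m/s

114.8 m/s


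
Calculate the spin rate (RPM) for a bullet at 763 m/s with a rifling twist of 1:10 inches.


twist_m = 10*0.0254 = 0.254 m
spin = v/twist = 763/0.254 = 3003.937 rev/s
RPM = spin*60 = 3003.937*60 ≈ 180236 RPM

180236 RPM


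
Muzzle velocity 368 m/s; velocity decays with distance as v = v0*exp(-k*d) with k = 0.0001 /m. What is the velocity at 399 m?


v = v0*exp(-k*d) = 368*exp(-0.0001*399) = 353.6 m/s

353.6 m/s


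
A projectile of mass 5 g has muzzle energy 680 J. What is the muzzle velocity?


v = sqrt(2*E/m) = sqrt(2*680/0.005) = 521.5 m/s

521.5 m/s


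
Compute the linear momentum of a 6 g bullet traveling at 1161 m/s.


p = m*v = 0.006*1161 = 6.966 kg·m/s

6.966 kg·m/s


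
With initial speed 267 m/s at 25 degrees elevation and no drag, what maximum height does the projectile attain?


H = (v0*sin(theta))^2 / (2g) = (267*sin(25°))^2 / (2*9.81) = 649 m

649 m


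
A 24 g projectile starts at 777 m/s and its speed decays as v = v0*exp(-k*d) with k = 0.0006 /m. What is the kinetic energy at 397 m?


v = v0*exp(-k*d) = 777*exp(-0.0006*397) = 612.311 m/s
E = 0.5*m*v^2 = 0.5*0.024*612.311^2 = 4499 J

4499 J


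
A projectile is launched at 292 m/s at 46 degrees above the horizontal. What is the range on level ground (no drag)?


R = v0^2 * sin(2*theta) / g = 292^2 * sin(2*46°) / 9.81 = 8686 m

8686 m


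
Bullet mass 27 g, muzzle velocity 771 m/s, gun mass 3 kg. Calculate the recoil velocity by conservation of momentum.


v_recoil = m_p * v_p / m_gun = 0.027 * 771 / 3 = 6.939 m/s

6.939 m/s


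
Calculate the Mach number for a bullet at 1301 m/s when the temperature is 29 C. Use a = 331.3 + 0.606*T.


a = 331.3 + 0.606*(29) = 348.874 m/s
M = v/a = 1301/348.874 = 3.729

3.729


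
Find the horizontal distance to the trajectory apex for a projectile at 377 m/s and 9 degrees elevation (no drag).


R = v0^2*sin(2*theta)/g = 377^2*sin(2*9°)/9.81 = 4477.09 m
apex_dist = R/2 = 4477.09/2 = 2239 m

2239 m


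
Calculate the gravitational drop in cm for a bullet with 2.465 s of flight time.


drop = 0.5*g*t^2 = 0.5*9.81*2.465^2 = 29.8039 m ≈ 2980 cm

2980 cm


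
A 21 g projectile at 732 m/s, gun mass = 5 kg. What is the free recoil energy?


v_r = m_p*v_p/m_gun = 0.021*732/5 = 3.0744 m/s, E_r = 0.5*m_gun*v_r^2 = 0.5*5*3.0744^2 = 23.63 J

23.63 J


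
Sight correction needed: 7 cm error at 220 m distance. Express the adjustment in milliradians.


1 mrad subtends 1 cm per 10 m of range, so adj = error_cm / (dist_m / 10) = 7 / (220/10) = 0.3182 mrad

0.3182 mrad


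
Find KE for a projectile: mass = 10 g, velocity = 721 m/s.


E = 0.5*m*v^2 = 0.5*0.01*721^2 = 2599 J

2599 J


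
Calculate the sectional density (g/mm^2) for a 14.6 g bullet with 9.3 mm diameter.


SD = m/d^2 = 14.6/9.3^2 = 0.1688 g/mm^2

0.1688 g/mm^2


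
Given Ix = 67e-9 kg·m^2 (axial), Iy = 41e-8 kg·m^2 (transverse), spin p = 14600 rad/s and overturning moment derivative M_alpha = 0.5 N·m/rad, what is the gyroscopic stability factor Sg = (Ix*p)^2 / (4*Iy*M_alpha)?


Sg = Ix^2 * p^2 / (4 * Iy * M_alpha) = (67e-9)^2 * 14600^2 / (4 * 41e-8 * 0.5) = 1.167

1.167


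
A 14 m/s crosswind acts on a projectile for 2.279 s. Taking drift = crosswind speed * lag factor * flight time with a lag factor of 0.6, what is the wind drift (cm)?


drift = v_wind * lag * t = 14 * 0.6 * 2.279 = 19.1436 m ≈ 1914 cm

1914 cm


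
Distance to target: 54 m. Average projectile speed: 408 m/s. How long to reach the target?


t = d/v = 54/408 = 0.1324 s

0.1324 s


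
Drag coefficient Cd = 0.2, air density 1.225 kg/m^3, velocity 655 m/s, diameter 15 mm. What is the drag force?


A = pi*(d/2)^2 = pi*(15/2000)^2 = 1.76715e-04 m^2
Fd = 0.5*Cd*rho*A*v^2 = 0.5*0.2*1.225*1.76715e-04*655^2 = 9.287 N

9.287 N


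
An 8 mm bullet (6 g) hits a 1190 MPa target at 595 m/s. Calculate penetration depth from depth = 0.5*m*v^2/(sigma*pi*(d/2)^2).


A = pi*(d/2)^2 = pi*(8/2)^2 = 50.2655 mm^2
E = 0.5*m*v^2 = 0.5*0.006*595^2 = 1062.08 J
depth = E/(sigma*A) = 1062.08 J / (1190 MPa * 50.2655 mm^2) = 1062.08/(1190 * 50.2655) m = 0.0177557 m ≈ 17.76 mm

17.76 mm


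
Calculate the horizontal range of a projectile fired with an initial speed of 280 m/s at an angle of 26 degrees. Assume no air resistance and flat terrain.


R = v0^2 * sin(2*theta) / g = 280^2 * sin(2*26°) / 9.81 = 6298 m

6298 m


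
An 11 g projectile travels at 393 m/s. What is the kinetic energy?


E = 0.5*m*v^2 = 0.5*0.011*393^2 = 849.5 J

849.5 J


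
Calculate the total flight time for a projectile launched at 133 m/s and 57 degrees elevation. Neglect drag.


T = 2*v0*sin(theta)/g = 2*133*sin(57°)/9.81 = 22.74 s

22.74 s


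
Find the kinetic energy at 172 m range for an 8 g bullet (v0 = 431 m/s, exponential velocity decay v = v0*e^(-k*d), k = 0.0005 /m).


v = v0*exp(-k*d) = 431*exp(-0.0005*172) = 395.483 m/s
E = 0.5*m*v^2 = 0.5*0.008*395.483^2 = 625.6 J

625.6 J


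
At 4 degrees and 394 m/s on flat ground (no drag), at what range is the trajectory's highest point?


R = v0^2*sin(2*theta)/g = 394^2*sin(2*4°)/9.81 = 2202.31 m
apex_dist = R/2 = 2202.31/2 = 1101 m

1101 m


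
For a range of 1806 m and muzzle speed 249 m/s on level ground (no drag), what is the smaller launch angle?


sin(2*theta) = R*g/v0^2 = 1806*9.81/249^2 = 0.285751, theta = arcsin(0.285751)/2 = 8.302°

8.302 degrees


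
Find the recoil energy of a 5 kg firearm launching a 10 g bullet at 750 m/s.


v_r = m_p*v_p/m_gun = 0.01*750/5 = 1.5 m/s, E_r = 0.5*m_gun*v_r^2 = 0.5*5*1.5^2 = 5.625 J

5.625 J


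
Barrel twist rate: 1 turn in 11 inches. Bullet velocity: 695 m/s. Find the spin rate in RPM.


twist_m = 11*0.0254 = 0.2794 m
spin = v/twist = 695/0.2794 = 2487.473 rev/s
RPM = spin*60 = 2487.473*60 ≈ 149248 RPM

149248 RPM


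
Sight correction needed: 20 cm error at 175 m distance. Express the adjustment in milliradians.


1 mrad subtends 1 cm per 10 m of range, so adj = error_cm / (dist_m / 10) = 20 / (175/10) = 1.143 mrad

1.143 mrad


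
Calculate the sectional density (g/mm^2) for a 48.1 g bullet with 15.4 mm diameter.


SD = m/d^2 = 48.1/15.4^2 = 0.2028 g/mm^2

0.2028 g/mm^2


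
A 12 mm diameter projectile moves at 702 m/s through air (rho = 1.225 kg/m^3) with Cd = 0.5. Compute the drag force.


A = pi*(d/2)^2 = pi*(12/2000)^2 = 1.13097e-04 m^2
Fd = 0.5*Cd*rho*A*v^2 = 0.5*0.5*1.225*1.13097e-04*702^2 = 17.07 N

17.07 N


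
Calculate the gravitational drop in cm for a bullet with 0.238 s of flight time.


drop = 0.5*g*t^2 = 0.5*9.81*0.238^2 = 0.277839 m ≈ 27.78 cm

27.78 cm


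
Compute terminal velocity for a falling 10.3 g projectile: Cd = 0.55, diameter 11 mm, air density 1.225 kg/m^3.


A = pi*(d/2)^2 = pi*(11/2000)^2 = 9.50332e-05 m^2
vt = sqrt(2mg/(Cd*rho*A)) = sqrt(2*0.0103*9.81/(0.55 * 1.225 * 9.50332e-05)) = 56.18 m/s

56.18 m/s


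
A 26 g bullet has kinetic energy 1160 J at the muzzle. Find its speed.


v = sqrt(2*E/m) = sqrt(2*1160/0.026) = 298.7 m/s

298.7 m/s


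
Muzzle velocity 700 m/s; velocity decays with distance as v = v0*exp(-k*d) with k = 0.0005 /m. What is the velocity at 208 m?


v = v0*exp(-k*d) = 700*exp(-0.0005*208) = 630.9 m/s

630.9 m/s


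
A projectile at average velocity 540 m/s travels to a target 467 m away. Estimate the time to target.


t = d/v = 467/540 = 0.8648 s

0.8648 s


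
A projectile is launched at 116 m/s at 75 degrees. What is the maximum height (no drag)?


H = (v0*sin(theta))^2 / (2g) = (116*sin(75°))^2 / (2*9.81) = 639.9 m

639.9 m


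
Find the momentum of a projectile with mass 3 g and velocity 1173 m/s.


p = m*v = 0.003*1173 = 3.519 kg·m/s

3.519 kg·m/s


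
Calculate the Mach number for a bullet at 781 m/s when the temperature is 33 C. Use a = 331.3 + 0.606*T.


a = 331.3 + 0.606*(33) = 351.298 m/s
M = v/a = 781/351.298 = 2.223

2.223


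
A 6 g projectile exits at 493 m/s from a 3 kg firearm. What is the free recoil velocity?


v_recoil = m_p * v_p / m_gun = 0.006 * 493 / 3 = 0.986 m/s

0.986 m/s


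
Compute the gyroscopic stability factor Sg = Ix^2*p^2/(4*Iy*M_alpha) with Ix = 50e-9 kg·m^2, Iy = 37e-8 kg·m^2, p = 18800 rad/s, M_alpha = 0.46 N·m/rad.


Sg = Ix^2 * p^2 / (4 * Iy * M_alpha) = (50e-9)^2 * 18800^2 / (4 * 37e-8 * 0.46) = 1.298

1.298


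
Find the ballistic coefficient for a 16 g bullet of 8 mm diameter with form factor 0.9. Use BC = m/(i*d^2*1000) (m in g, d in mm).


BC = m/(i*d^2*1000) = 16/(0.9 * 8^2 * 1000) = 0.0002778

0.0002778


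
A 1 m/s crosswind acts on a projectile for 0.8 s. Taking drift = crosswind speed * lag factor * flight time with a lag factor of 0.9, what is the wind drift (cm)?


drift = v_wind * lag * t = 1 * 0.9 * 0.8 = 0.72 m ≈ 72 cm

72 cm


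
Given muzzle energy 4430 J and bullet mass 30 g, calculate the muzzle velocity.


v = sqrt(2*E/m) = sqrt(2*4430/0.03) = 543.4 m/s

543.4 m/s


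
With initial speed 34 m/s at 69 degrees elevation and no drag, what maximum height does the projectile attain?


H = (v0*sin(theta))^2 / (2g) = (34*sin(69°))^2 / (2*9.81) = 51.35 m

51.35 m


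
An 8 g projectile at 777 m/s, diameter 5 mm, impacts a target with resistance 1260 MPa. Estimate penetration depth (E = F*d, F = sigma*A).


A = pi*(d/2)^2 = pi*(5/2)^2 = 19.635 mm^2
E = 0.5*m*v^2 = 0.5*0.008*777^2 = 2414.92 J
depth = E/(sigma*A) = 2414.92 J / (1260 MPa * 19.635 mm^2) = 2414.92/(1260 * 19.635) m = 0.0976116 m ≈ 97.61 mm

97.61 mm


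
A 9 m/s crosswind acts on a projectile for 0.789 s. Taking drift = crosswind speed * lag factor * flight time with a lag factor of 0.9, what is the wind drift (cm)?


drift = v_wind * lag * t = 9 * 0.9 * 0.789 = 6.3909 m ≈ 639.1 cm

639.1 cm


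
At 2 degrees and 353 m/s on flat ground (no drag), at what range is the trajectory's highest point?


R = v0^2*sin(2*theta)/g = 353^2*sin(2*2°)/9.81 = 886.064 m
apex_dist = R/2 = 886.064/2 = 443 m

443 m


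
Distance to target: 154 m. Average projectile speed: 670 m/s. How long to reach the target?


t = d/v = 154/670 = 0.2299 s

0.2299 s


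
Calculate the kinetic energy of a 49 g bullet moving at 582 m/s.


E = 0.5*m*v^2 = 0.5*0.049*582^2 = 8299 J

8299 J


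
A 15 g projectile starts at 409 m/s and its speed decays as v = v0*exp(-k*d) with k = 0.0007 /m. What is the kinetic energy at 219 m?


v = v0*exp(-k*d) = 409*exp(-0.0007*219) = 350.87 m/s
E = 0.5*m*v^2 = 0.5*0.015*350.87^2 = 923.3 J

923.3 J


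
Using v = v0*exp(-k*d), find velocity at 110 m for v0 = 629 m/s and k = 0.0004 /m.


v = v0*exp(-k*d) = 629*exp(-0.0004*110) = 601.9 m/s

601.9 m/s


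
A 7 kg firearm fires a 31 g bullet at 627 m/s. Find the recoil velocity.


v_recoil = m_p * v_p / m_gun = 0.031 * 627 / 7 = 2.777 m/s

2.777 m/s


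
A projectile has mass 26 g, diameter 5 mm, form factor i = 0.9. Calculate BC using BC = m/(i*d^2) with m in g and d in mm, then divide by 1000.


BC = m/(i*d^2*1000) = 26/(0.9 * 5^2 * 1000) = 0.001156

0.001156


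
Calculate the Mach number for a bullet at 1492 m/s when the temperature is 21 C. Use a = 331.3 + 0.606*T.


a = 331.3 + 0.606*(21) = 344.026 m/s
M = v/a = 1492/344.026 = 4.337

4.337


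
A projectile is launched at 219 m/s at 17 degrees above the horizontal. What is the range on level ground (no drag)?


R = v0^2 * sin(2*theta) / g = 219^2 * sin(2*17°) / 9.81 = 2734 m

2734 m


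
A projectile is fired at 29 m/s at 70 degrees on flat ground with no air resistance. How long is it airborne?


T = 2*v0*sin(theta)/g = 2*29*sin(70°)/9.81 = 5.556 s

5.556 s


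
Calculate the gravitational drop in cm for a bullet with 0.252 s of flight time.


drop = 0.5*g*t^2 = 0.5*9.81*0.252^2 = 0.311487 m ≈ 31.15 cm

31.15 cm


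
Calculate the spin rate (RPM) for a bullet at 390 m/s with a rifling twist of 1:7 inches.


twist_m = 7*0.0254 = 0.1778 m
spin = v/twist = 390/0.1778 = 2193.476 rev/s
RPM = spin*60 = 2193.476*60 ≈ 131609 RPM

131609 RPM


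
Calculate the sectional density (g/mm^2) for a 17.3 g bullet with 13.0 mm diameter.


SD = m/d^2 = 17.3/13.0^2 = 0.1024 g/mm^2

0.1024 g/mm^2


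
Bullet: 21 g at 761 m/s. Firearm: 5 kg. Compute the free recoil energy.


v_r = m_p*v_p/m_gun = 0.021*761/5 = 3.1962 m/s, E_r = 0.5*m_gun*v_r^2 = 0.5*5*3.1962^2 = 25.54 J

25.54 J


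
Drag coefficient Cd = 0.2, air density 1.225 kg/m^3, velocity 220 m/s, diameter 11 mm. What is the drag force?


A = pi*(d/2)^2 = pi*(11/2000)^2 = 9.50332e-05 m^2
Fd = 0.5*Cd*rho*A*v^2 = 0.5*0.2*1.225*9.50332e-05*220^2 = 0.5635 N

0.5635 N


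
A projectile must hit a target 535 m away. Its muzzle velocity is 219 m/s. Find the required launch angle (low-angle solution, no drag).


sin(2*theta) = R*g/v0^2 = 535*9.81/219^2 = 0.10943, theta = arcsin(0.10943)/2 = 3.141°

3.141 degrees


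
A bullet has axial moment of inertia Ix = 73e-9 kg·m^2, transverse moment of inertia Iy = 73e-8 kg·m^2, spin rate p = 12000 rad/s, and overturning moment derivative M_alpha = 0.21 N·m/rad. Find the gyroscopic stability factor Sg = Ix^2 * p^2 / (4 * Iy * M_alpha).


Sg = Ix^2 * p^2 / (4 * Iy * M_alpha) = (73e-9)^2 * 12000^2 / (4 * 73e-8 * 0.21) = 1.251

1.251
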